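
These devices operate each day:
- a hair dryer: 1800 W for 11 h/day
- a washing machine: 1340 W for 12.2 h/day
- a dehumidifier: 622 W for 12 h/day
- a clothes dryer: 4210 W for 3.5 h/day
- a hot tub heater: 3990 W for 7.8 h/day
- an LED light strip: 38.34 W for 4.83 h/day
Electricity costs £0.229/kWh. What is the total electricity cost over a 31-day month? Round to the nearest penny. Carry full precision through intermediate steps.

£636.46

hair dryer: 1800 W × 11 h × 31 d = 613,800 Wh = 613.8 kWh
washing machine: 1340 W × 12.2 h × 31 d = 506,788 Wh = 506.8 kWh
dehumidifier: 622 W × 12 h × 31 d = 231,384 Wh = 231.4 kWh
clothes dryer: 4210 W × 3.5 h × 31 d = 456,785 Wh = 456.8 kWh
hot tub heater: 3990 W × 7.8 h × 31 d = 964,782 Wh = 964.8 kWh
LED light strip: 38.34 W × 4.83 h × 31 d = 5,741 Wh = 5.741 kWh
Total energy = 613.8 + 506.8 + 231.4 + 456.8 + 964.8 + 5.741 = 2,779 kWh
Cost = 2,779 kWh × £0.229 = £636.46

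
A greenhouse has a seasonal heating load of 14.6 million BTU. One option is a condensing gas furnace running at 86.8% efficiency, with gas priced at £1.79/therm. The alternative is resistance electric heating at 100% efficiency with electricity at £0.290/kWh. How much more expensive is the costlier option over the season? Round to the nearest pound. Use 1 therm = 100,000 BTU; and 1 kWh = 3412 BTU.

Heat load = 14.6 × 10⁶ BTU = 14,600,000 BTU
Gas: input = 14,600,000 / 0.868 = 16,820,276 BTU = 168.2 therm → 168.2 × £1.79 = £301.08
Electric: 14,600,000 BTU / 3412 = 4,279 kWh → × £0.290 = £1,240.91
Difference = |£301.08 − £1,240.91| = £939.83 ≈ £940

£940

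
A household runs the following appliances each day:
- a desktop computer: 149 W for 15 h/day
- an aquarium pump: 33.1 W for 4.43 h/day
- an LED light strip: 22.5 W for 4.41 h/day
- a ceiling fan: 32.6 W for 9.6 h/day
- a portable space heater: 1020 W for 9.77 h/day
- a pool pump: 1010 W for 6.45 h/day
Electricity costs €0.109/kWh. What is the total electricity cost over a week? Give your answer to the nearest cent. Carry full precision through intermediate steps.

€14.71

desktop computer: 149 W × 15 h × 7 d = 15,645 Wh = 15.64 kWh
aquarium pump: 33.1 W × 4.43 h × 7 d = 1,026 Wh = 1.026 kWh
LED light strip: 22.5 W × 4.41 h × 7 d = 695 Wh = 0.6946 kWh
ceiling fan: 32.6 W × 9.6 h × 7 d = 2,191 Wh = 2.191 kWh
portable space heater: 1020 W × 9.77 h × 7 d = 69,758 Wh = 69.76 kWh
pool pump: 1010 W × 6.45 h × 7 d = 45,602 Wh = 45.6 kWh
Total energy = 15.64 + 1.026 + 0.6946 + 2.191 + 69.76 + 45.6 = 134.9 kWh
Cost = 134.9 kWh × €0.109 = €14.71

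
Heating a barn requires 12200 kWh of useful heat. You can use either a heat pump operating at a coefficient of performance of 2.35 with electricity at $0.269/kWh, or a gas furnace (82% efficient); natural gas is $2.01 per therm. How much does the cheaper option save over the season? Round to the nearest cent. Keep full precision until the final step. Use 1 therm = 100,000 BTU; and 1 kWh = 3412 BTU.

Heat load = 12200 kWh × 3412 = 41,626,400 BTU
Gas: input = 41,626,400 / 0.82 = 50,763,902 BTU = 507.6 therm → 507.6 × $2.01 = $1,020.35
Heat pump: 41,626,400 BTU / 3412 = 12,200 kWh heat; / 2.35 = 5,191 kWh in → × $0.269 = $1,396.51
Difference = |$1,020.35 − $1,396.51| = $376.16

$376.16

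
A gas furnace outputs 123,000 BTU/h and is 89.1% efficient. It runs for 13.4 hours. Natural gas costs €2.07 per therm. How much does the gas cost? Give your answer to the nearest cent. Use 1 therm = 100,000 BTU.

€38.29

Heat delivered = 123,000 BTU/h × 13.4 h = 1,648,200 BTU
Gas input = 1,648,200 / 0.891 = 1,849,832 BTU
= 1,849,832 / 100,000 = 18.5 therm
Cost = 18.5 × €2.07/therm = €38.29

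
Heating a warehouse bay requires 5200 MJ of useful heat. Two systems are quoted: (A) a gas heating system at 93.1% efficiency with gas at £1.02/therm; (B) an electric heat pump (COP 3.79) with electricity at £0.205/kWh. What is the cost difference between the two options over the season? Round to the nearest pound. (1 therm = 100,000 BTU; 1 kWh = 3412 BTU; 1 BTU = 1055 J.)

Heat load = 5200 MJ = 5,200,000,000 J / 1055 = 4,928,910 BTU
Gas: input = 4,928,910 / 0.931 = 5,294,210 BTU = 52.94 therm → 52.94 × £1.02 = £54.00
Heat pump: 4,928,910 BTU / 3412 = 1,445 kWh heat; / 3.79 = 381.2 kWh in → × £0.205 = £78.14
Difference = |£54.00 − £78.14| = £24.14 ≈ £24

£24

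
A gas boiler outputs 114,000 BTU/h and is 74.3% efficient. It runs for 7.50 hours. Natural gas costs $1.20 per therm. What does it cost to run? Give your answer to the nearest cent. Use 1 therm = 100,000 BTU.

$13.81

Heat delivered = 114,000 BTU/h × 7.50 h = 855,000 BTU
Gas input = 855,000 / 0.743 = 1,150,740 BTU
= 1,150,740 / 100,000 = 11.51 therm
Cost = 11.51 × $1.20/therm = $13.81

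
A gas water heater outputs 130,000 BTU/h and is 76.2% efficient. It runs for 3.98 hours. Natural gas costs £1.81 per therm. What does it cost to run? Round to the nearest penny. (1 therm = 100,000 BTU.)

£12.29

Heat delivered = 130,000 BTU/h × 3.98 h = 517,400 BTU
Gas input = 517,400 / 0.762 = 679,003 BTU
= 679,003 / 100,000 = 6.79 therm
Cost = 6.79 × £1.81/therm = £12.29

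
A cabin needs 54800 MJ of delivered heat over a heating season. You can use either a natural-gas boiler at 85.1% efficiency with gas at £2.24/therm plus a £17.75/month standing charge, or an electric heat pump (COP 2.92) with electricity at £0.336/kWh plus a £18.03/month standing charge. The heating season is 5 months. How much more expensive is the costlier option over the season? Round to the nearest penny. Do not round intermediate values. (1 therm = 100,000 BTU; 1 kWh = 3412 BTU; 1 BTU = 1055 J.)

£385.92

Heat load = 54800 MJ = 54,800,000,000 J / 1055 = 51,943,128 BTU
Gas: input = 51,943,128 / 0.851 = 61,037,753 BTU = 610.4 therm → 610.4 × £2.24 = £1,367.25; + 5 × £17.75 standing = £1,456.00
Heat pump: 51,943,128 BTU / 3412 = 15,220 kWh heat; / 2.92 = 5,214 kWh in → × £0.336 = £1,751.76; + 5 × £18.03 standing = £1,841.91
Difference = |£1,456.00 − £1,841.91| = £385.92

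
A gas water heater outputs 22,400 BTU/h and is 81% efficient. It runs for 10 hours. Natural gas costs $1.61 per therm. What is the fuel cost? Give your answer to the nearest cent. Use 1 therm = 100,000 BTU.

Heat delivered = 22,400 BTU/h × 10 h = 224,000 BTU
Gas input = 224,000 / 0.81 = 276,543 BTU
= 276,543 / 100,000 = 2.765 therm
Cost = 2.765 × $1.61/therm = $4.45

$4.45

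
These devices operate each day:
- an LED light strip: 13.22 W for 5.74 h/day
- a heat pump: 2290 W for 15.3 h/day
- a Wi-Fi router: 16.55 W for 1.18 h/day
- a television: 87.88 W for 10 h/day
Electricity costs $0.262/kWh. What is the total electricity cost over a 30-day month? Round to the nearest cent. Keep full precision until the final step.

LED light strip: 13.22 W × 5.74 h × 30 d = 2,276 Wh = 2.276 kWh
heat pump: 2290 W × 15.3 h × 30 d = 1,051,110 Wh = 1,051 kWh
Wi-Fi router: 16.55 W × 1.18 h × 30 d = 586 Wh = 0.5859 kWh
television: 87.88 W × 10 h × 30 d = 26,364 Wh = 26.36 kWh
Total energy = 2.276 + 1,051 + 0.5859 + 26.36 = 1,080 kWh
Cost = 1,080 kWh × $0.262 = $283.05

$283.05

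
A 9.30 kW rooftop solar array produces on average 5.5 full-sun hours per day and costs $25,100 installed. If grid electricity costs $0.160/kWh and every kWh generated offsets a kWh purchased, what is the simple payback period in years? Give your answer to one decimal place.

Daily generation = 9.30 kW × 5.5 h = 51.15 kWh
Annual generation = 51.15 × 365 = 18670 kWh
Annual savings = 18670 × $0.160 = $2,987.16
Payback = $25,100 / $2,987.16 = 8.4 years

8.4 years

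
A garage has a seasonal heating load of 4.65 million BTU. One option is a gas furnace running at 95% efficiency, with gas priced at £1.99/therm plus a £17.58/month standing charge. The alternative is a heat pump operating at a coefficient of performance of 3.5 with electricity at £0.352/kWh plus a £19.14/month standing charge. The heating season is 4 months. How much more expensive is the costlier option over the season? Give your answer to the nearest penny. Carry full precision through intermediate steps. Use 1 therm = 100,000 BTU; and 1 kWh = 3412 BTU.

Heat load = 4.65 × 10⁶ BTU = 4,650,000 BTU
Gas: input = 4,650,000 / 0.95 = 4,894,737 BTU = 48.95 therm → 48.95 × £1.99 = £97.41; + 4 × £17.58 standing = £167.73
Heat pump: 4,650,000 BTU / 3412 = 1,363 kWh heat; / 3.5 = 389.4 kWh in → × £0.352 = £137.06; + 4 × £19.14 standing = £213.62
Difference = |£167.73 − £213.62| = £45.90

£45.90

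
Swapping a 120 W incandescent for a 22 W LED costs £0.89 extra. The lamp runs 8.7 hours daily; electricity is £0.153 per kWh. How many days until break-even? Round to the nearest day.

Power saved = 120 − 22 = 98 W
Daily energy saved = 98 W × 8.7 h = 852.6 Wh = 0.8526 kWh
Daily savings = 0.8526 × £0.153 = £0.1304
Payback = £0.89 / £0.1304 per day = 6.823 days

7 days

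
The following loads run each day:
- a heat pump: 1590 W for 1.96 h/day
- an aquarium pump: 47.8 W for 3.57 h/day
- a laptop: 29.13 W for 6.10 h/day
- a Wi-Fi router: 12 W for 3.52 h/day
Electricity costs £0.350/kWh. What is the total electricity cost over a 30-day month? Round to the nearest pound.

heat pump: 1590 W × 1.96 h × 30 d = 93,492 Wh = 93.49 kWh
aquarium pump: 47.8 W × 3.57 h × 30 d = 5,119 Wh = 5.119 kWh
laptop: 29.13 W × 6.10 h × 30 d = 5,331 Wh = 5.331 kWh
Wi-Fi router: 12 W × 3.52 h × 30 d = 1,267 Wh = 1.267 kWh
Total energy = 93.49 + 5.119 + 5.331 + 1.267 = 105.2 kWh
Cost = 105.2 kWh × £0.350 = £36.82 ≈ £37

£37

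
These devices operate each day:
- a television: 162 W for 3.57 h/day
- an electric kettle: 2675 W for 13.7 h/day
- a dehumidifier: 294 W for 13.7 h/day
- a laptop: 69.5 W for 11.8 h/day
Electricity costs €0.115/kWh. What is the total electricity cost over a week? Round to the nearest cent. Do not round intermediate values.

€33.87

television: 162 W × 3.57 h × 7 d = 4,048 Wh = 4.048 kWh
electric kettle: 2675 W × 13.7 h × 7 d = 256,532 Wh = 256.5 kWh
dehumidifier: 294 W × 13.7 h × 7 d = 28,195 Wh = 28.19 kWh
laptop: 69.5 W × 11.8 h × 7 d = 5,741 Wh = 5.741 kWh
Total energy = 4.048 + 256.5 + 28.19 + 5.741 = 294.5 kWh
Cost = 294.5 kWh × €0.115 = €33.87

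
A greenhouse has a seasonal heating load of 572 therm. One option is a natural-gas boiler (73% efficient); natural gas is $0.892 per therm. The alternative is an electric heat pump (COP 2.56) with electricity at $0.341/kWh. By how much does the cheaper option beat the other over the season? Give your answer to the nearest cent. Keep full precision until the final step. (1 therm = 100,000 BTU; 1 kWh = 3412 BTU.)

$1534.13

Heat load = 572 therm × 100,000 = 57,200,000 BTU
Gas: input = 57,200,000 / 0.73 = 78,356,164 BTU = 783.6 therm → 783.6 × $0.892 = $698.94
Heat pump: 57,200,000 BTU / 3412 = 16,760 kWh heat; / 2.56 = 6,549 kWh in → × $0.341 = $2,233.07
Difference = |$698.94 − $2,233.07| = $1,534.13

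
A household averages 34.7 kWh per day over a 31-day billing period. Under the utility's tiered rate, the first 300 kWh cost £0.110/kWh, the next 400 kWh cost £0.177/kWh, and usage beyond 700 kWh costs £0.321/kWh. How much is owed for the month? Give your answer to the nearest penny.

Usage = 34.7 kWh/day × 31 days = 1075.7 kWh
First 300 kWh × £0.110 = £33.00
Next 400 kWh × £0.177 = £70.80
Remaining 375.7 kWh × £0.321 = £120.60
Total = £224.40

£224.40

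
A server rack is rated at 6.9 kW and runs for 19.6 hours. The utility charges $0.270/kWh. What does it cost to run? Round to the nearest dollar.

Energy = 6900 W × 19.6 h = 135,240 Wh = 135.2 kWh
Cost = 135.2 kWh × $0.270/kWh = $36.51 ≈ $37

$37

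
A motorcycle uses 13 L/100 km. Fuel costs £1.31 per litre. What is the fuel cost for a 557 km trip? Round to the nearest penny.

£94.86

Fuel = 13 L/100 km × 557 km / 100 = 72.41 L
Cost = 72.41 L × £1.31/L = £94.86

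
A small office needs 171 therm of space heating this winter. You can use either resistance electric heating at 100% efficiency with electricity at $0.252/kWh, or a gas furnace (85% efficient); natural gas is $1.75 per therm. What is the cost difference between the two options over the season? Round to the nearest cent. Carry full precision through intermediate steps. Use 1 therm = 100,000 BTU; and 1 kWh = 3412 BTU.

$910.90

Heat load = 171 therm × 100,000 = 17,100,000 BTU
Gas: input = 17,100,000 / 0.85 = 20,117,647 BTU = 201.2 therm → 201.2 × $1.75 = $352.06
Electric: 17,100,000 BTU / 3412 = 5,012 kWh → × $0.252 = $1,262.95
Difference = |$352.06 − $1,262.95| = $910.90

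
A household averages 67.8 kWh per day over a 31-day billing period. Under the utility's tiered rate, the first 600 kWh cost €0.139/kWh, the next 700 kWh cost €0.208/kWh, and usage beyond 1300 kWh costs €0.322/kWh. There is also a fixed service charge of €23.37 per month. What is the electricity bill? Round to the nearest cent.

€510.55

Usage = 67.8 kWh/day × 31 days = 2101.8 kWh
First 600 kWh × €0.139 = €83.40
Next 700 kWh × €0.208 = €145.60
Remaining 801.8 kWh × €0.322 = €258.18
Energy charge = €487.18; + service €23.37 = €510.55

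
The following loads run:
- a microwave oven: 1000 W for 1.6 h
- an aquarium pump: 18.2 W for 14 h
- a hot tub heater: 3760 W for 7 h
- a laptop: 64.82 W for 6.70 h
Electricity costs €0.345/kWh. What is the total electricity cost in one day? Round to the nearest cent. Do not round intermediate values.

microwave oven: 1000 W × 1.6 h = 1,600 Wh = 1.6 kWh
aquarium pump: 18.2 W × 14 h = 255 Wh = 0.2548 kWh
hot tub heater: 3760 W × 7 h = 26,320 Wh = 26.32 kWh
laptop: 64.82 W × 6.70 h = 434 Wh = 0.4343 kWh
Total energy = 1.6 + 0.2548 + 26.32 + 0.4343 = 28.61 kWh
Cost = 28.61 kWh × €0.345 = €9.87

€9.87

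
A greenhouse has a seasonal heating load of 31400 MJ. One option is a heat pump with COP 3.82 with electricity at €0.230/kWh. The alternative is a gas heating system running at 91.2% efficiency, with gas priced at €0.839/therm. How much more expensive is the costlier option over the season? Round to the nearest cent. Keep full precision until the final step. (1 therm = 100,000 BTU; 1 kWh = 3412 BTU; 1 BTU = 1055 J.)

€251.40

Heat load = 31400 MJ = 31,400,000,000 J / 1055 = 29,763,033 BTU
Gas: input = 29,763,033 / 0.912 = 32,634,905 BTU = 326.3 therm → 326.3 × €0.839 = €273.81
Heat pump: 29,763,033 BTU / 3412 = 8,723 kWh heat; / 3.82 = 2,284 kWh in → × €0.230 = €525.21
Difference = |€273.81 − €525.21| = €251.40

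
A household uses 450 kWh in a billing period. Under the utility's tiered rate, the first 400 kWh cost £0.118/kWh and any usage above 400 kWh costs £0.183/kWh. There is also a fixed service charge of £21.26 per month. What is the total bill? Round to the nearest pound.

First 400 kWh × £0.118 = £47.20
Remaining 50 kWh × £0.183 = £9.15
Energy charge = £56.35; + service £21.26 = £77.61 ≈ £78

£78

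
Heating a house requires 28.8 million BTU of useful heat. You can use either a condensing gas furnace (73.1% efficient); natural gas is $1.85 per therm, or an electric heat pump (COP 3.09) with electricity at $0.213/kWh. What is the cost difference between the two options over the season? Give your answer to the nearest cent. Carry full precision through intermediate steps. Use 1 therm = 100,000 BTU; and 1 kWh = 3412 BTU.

$147.02

Heat load = 28.8 × 10⁶ BTU = 28,800,000 BTU
Gas: input = 28,800,000 / 0.731 = 39,398,085 BTU = 394 therm → 394 × $1.85 = $728.86
Heat pump: 28,800,000 BTU / 3412 = 8,441 kWh heat; / 3.09 = 2,732 kWh in → × $0.213 = $581.84
Difference = |$728.86 − $581.84| = $147.02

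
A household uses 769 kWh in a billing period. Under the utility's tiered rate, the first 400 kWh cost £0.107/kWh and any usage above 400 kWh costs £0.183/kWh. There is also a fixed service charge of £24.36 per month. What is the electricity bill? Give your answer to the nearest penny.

£134.69

First 400 kWh × £0.107 = £42.80
Remaining 369 kWh × £0.183 = £67.53
Energy charge = £110.33; + service £24.36 = £134.69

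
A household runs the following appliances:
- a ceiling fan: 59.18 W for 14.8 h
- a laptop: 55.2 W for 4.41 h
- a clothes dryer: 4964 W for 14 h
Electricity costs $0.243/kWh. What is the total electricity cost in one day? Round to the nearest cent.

ceiling fan: 59.18 W × 14.8 h = 876 Wh = 0.8759 kWh
laptop: 55.2 W × 4.41 h = 243 Wh = 0.2434 kWh
clothes dryer: 4964 W × 14 h = 69,496 Wh = 69.5 kWh
Total energy = 0.8759 + 0.2434 + 69.5 = 70.62 kWh
Cost = 70.62 kWh × $0.243 = $17.16

$17.16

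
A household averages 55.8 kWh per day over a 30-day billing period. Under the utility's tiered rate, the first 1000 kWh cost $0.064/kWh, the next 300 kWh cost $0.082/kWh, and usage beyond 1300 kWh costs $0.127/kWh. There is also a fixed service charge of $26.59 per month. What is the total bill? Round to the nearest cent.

$162.69

Usage = 55.8 kWh/day × 30 days = 1674 kWh
First 1000 kWh × $0.064 = $64.00
Next 300 kWh × $0.082 = $24.60
Remaining 374 kWh × $0.127 = $47.50
Energy charge = $136.10; + service $26.59 = $162.69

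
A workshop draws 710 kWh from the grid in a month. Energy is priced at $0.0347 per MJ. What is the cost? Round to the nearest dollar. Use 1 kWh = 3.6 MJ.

710 kWh × (3.6 MJ/kWh) = 2,556 MJ
Cost = 2,556 MJ × $0.0347/MJ = $88.69 ≈ $89

$89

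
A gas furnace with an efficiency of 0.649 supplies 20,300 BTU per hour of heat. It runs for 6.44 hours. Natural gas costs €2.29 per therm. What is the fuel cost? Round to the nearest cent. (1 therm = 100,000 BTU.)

€4.61

Heat delivered = 20,300 BTU/h × 6.44 h = 130,732 BTU
Gas input = 130,732 / 0.649 = 201,436 BTU
= 201,436 / 100,000 = 2.014 therm
Cost = 2.014 × €2.29/therm = €4.61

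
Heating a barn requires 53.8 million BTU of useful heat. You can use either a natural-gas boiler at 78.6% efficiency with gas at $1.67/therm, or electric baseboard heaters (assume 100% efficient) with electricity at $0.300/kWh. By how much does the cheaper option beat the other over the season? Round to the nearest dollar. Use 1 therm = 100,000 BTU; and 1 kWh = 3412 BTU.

$3587

Heat load = 53.8 × 10⁶ BTU = 53,800,000 BTU
Gas: input = 53,800,000 / 0.786 = 68,447,837 BTU = 684.5 therm → 684.5 × $1.67 = $1,143.08
Electric: 53,800,000 BTU / 3412 = 15,770 kWh → × $0.300 = $4,730.36
Difference = |$1,143.08 − $4,730.36| = $3,587.28 ≈ $3587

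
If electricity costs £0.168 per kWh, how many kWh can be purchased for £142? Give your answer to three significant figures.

845 kWh

£142 / £0.168 per kWh = 845.2 kWh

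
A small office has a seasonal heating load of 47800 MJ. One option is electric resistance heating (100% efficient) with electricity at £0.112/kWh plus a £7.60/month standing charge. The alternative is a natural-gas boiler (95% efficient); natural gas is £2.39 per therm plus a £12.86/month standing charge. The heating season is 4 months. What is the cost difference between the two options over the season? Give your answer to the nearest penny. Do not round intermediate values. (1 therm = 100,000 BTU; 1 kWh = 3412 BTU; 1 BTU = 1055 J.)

Heat load = 47800 MJ = 47,800,000,000 J / 1055 = 45,308,057 BTU
Gas: input = 45,308,057 / 0.95 = 47,692,691 BTU = 476.9 therm → 476.9 × £2.39 = £1,139.86; + 4 × £12.86 standing = £1,191.30
Electric: 45,308,057 BTU / 3412 = 13,280 kWh → × £0.112 = £1,487.25; + 4 × £7.60 standing = £1,517.65
Difference = |£1,191.30 − £1,517.65| = £326.36

£326.36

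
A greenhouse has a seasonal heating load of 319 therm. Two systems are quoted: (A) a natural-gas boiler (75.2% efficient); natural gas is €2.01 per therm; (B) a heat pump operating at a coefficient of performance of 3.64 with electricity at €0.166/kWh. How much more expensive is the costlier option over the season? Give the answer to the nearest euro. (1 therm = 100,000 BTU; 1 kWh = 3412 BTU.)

€426

Heat load = 319 therm × 100,000 = 31,900,000 BTU
Gas: input = 31,900,000 / 0.752 = 42,420,213 BTU = 424.2 therm → 424.2 × €2.01 = €852.65
Heat pump: 31,900,000 BTU / 3412 = 9,349 kWh heat; / 3.64 = 2,569 kWh in → × €0.166 = €426.37
Difference = |€852.65 − €426.37| = €426.27 ≈ €426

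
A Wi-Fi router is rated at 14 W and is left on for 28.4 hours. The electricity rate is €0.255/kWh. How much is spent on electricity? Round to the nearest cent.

€0.10

Energy = 14 W × 28.4 h = 398 Wh = 0.3976 kWh
Cost = 0.3976 kWh × €0.255/kWh = €0.10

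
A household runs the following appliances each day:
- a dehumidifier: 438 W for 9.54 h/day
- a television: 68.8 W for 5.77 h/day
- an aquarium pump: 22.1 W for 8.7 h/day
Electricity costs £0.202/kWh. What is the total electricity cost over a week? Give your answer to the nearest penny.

dehumidifier: 438 W × 9.54 h × 7 d = 29,250 Wh = 29.25 kWh
television: 68.8 W × 5.77 h × 7 d = 2,779 Wh = 2.779 kWh
aquarium pump: 22.1 W × 8.7 h × 7 d = 1,346 Wh = 1.346 kWh
Total energy = 29.25 + 2.779 + 1.346 = 33.37 kWh
Cost = 33.37 kWh × £0.202 = £6.74

£6.74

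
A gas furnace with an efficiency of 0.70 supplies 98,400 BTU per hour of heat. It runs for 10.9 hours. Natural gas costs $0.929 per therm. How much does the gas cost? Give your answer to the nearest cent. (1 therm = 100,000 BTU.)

$14.23

Heat delivered = 98,400 BTU/h × 10.9 h = 1,072,560 BTU
Gas input = 1,072,560 / 0.70 = 1,532,229 BTU
= 1,532,229 / 100,000 = 15.32 therm
Cost = 15.32 × $0.929/therm = $14.23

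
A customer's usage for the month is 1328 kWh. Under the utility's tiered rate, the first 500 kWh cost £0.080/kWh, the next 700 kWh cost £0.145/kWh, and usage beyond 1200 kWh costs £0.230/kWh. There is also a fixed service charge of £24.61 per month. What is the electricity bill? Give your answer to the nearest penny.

First 500 kWh × £0.080 = £40.00
Next 700 kWh × £0.145 = £101.50
Remaining 128 kWh × £0.230 = £29.44
Energy charge = £170.94; + service £24.61 = £195.55

£195.55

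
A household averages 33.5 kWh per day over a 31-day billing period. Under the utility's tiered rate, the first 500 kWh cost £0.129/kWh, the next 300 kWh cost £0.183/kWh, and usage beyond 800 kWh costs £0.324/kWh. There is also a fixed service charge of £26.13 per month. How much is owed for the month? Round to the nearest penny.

£222.80

Usage = 33.5 kWh/day × 31 days = 1038.5 kWh
First 500 kWh × £0.129 = £64.50
Next 300 kWh × £0.183 = £54.90
Remaining 238.5 kWh × £0.324 = £77.27
Energy charge = £196.67; + service £26.13 = £222.80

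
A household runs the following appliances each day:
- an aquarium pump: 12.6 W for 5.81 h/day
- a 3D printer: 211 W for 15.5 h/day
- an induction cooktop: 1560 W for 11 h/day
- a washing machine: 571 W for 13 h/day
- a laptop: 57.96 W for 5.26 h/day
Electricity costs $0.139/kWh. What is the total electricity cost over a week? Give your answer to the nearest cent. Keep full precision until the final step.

$27.47

aquarium pump: 12.6 W × 5.81 h × 7 d = 512 Wh = 0.5124 kWh
3D printer: 211 W × 15.5 h × 7 d = 22,894 Wh = 22.89 kWh
induction cooktop: 1560 W × 11 h × 7 d = 120,120 Wh = 120.1 kWh
washing machine: 571 W × 13 h × 7 d = 51,961 Wh = 51.96 kWh
laptop: 57.96 W × 5.26 h × 7 d = 2,134 Wh = 2.134 kWh
Total energy = 0.5124 + 22.89 + 120.1 + 51.96 + 2.134 = 197.6 kWh
Cost = 197.6 kWh × $0.139 = $27.47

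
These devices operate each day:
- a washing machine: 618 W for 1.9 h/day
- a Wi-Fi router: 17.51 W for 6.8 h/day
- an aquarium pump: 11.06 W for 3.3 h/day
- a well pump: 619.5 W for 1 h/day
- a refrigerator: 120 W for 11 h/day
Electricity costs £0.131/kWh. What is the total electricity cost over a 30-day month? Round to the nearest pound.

washing machine: 618 W × 1.9 h × 30 d = 35,226 Wh = 35.23 kWh
Wi-Fi router: 17.51 W × 6.8 h × 30 d = 3,572 Wh = 3.572 kWh
aquarium pump: 11.06 W × 3.3 h × 30 d = 1,095 Wh = 1.095 kWh
well pump: 619.5 W × 1 h × 30 d = 18,585 Wh = 18.59 kWh
refrigerator: 120 W × 11 h × 30 d = 39,600 Wh = 39.6 kWh
Total energy = 35.23 + 3.572 + 1.095 + 18.59 + 39.6 = 98.08 kWh
Cost = 98.08 kWh × £0.131 = £12.85 ≈ £13

£13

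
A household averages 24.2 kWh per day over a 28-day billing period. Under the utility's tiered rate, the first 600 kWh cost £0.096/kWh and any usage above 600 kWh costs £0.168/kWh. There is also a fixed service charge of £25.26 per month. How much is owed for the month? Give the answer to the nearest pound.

Usage = 24.2 kWh/day × 28 days = 677.6 kWh
First 600 kWh × £0.096 = £57.60
Remaining 77.6 kWh × £0.168 = £13.04
Energy charge = £70.64; + service £25.26 = £95.90 ≈ £96

£96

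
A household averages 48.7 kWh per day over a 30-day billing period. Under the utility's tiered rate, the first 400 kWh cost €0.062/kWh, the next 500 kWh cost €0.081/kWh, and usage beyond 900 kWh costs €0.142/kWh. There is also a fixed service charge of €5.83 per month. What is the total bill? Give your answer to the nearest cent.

€150.79

Usage = 48.7 kWh/day × 30 days = 1461 kWh
First 400 kWh × €0.062 = €24.80
Next 500 kWh × €0.081 = €40.50
Remaining 561 kWh × €0.142 = €79.66
Energy charge = €144.96; + service €5.83 = €150.79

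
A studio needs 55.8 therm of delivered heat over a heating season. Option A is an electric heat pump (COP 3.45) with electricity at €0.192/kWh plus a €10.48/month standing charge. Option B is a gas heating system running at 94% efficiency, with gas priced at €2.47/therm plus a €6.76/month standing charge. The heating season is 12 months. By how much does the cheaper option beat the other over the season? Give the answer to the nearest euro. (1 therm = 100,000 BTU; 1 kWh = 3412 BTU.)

€11

Heat load = 55.8 therm × 100,000 = 5,580,000 BTU
Gas: input = 5,580,000 / 0.94 = 5,936,170 BTU = 59.36 therm → 59.36 × €2.47 = €146.62; + 12 × €6.76 standing = €227.74
Heat pump: 5,580,000 BTU / 3412 = 1,635 kWh heat; / 3.45 = 474 kWh in → × €0.192 = €91.01; + 12 × €10.48 standing = €216.77
Difference = |€227.74 − €216.77| = €10.97 ≈ €11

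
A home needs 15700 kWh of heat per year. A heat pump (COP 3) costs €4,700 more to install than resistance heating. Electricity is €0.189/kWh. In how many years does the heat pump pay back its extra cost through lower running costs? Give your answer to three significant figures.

2.38 years

Resistance: 15700 kWh × €0.189 = €2,967.30/yr
Heat pump: 15700 / 3 = 5233 kWh in → × €0.189 = €989.10/yr
Annual savings = €1,978.20
Payback = €4,700 / €1,978.20 = 2.38 years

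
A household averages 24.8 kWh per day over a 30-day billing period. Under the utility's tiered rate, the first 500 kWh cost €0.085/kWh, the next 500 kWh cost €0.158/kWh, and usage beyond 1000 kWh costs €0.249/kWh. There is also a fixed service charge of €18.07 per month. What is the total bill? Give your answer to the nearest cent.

Usage = 24.8 kWh/day × 30 days = 744 kWh
First 500 kWh × €0.085 = €42.50
Next 244 kWh × €0.158 = €38.55
Remaining tier: 0 kWh (not reached)
Energy charge = €81.05; + service €18.07 = €99.12

€99.12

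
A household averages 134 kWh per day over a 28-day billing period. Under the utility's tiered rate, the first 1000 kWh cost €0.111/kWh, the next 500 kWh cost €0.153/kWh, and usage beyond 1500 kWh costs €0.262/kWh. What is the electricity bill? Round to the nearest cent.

Usage = 134 kWh/day × 28 days = 3752 kWh
First 1000 kWh × €0.111 = €111.00
Next 500 kWh × €0.153 = €76.50
Remaining 2252 kWh × €0.262 = €590.02
Total = €777.52

€777.52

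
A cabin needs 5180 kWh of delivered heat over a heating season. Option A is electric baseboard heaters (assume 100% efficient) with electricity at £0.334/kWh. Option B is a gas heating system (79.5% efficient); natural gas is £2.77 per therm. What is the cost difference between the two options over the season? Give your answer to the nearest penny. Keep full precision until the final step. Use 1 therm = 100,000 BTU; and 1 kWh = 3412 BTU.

Heat load = 5180 kWh × 3412 = 17,674,160 BTU
Gas: input = 17,674,160 / 0.795 = 22,231,648 BTU = 222.3 therm → 222.3 × £2.77 = £615.82
Electric: 17,674,160 BTU / 3412 = 5,180 kWh → × £0.334 = £1,730.12
Difference = |£615.82 − £1,730.12| = £1,114.30

£1114.30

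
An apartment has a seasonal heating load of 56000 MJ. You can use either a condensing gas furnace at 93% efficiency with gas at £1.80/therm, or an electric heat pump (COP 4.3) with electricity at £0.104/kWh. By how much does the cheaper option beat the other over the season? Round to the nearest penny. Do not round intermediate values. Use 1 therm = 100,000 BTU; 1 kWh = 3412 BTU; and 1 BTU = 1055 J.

£651.10

Heat load = 56000 MJ = 56,000,000,000 J / 1055 = 53,080,569 BTU
Gas: input = 53,080,569 / 0.930 = 57,075,880 BTU = 570.8 therm → 570.8 × £1.80 = £1,027.37
Heat pump: 53,080,569 BTU / 3412 = 15,560 kWh heat; / 4.3 = 3,618 kWh in → × £0.104 = £376.26
Difference = |£1,027.37 − £376.26| = £651.10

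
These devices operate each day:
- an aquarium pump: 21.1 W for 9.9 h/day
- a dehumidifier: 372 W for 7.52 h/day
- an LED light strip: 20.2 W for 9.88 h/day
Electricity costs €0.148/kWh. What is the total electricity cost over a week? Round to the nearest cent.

€3.32

aquarium pump: 21.1 W × 9.9 h × 7 d = 1,462 Wh = 1.462 kWh
dehumidifier: 372 W × 7.52 h × 7 d = 19,582 Wh = 19.58 kWh
LED light strip: 20.2 W × 9.88 h × 7 d = 1,397 Wh = 1.397 kWh
Total energy = 1.462 + 19.58 + 1.397 = 22.44 kWh
Cost = 22.44 kWh × €0.148 = €3.32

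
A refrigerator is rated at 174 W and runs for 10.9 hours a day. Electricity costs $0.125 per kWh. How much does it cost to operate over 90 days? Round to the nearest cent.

$21.34

Energy = 174 W × 10.9 h/day × 90 days = 170,694 Wh = 170.7 kWh
Cost = 170.7 kWh × $0.125/kWh = $21.34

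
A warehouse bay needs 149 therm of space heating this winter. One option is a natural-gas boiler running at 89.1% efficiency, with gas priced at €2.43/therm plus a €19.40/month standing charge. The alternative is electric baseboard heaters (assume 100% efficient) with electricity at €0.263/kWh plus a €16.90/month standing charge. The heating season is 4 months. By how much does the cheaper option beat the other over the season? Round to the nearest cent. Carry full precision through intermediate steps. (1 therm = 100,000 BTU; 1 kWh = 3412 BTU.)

€732.14

Heat load = 149 therm × 100,000 = 14,900,000 BTU
Gas: input = 14,900,000 / 0.891 = 16,722,783 BTU = 167.2 therm → 167.2 × €2.43 = €406.36; + 4 × €19.40 standing = €483.96
Electric: 14,900,000 BTU / 3412 = 4,367 kWh → × €0.263 = €1,148.51; + 4 × €16.90 standing = €1,216.11
Difference = |€483.96 − €1,216.11| = €732.14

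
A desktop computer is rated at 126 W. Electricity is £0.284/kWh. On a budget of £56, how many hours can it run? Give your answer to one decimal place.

Energy budget = £56 / £0.284 per kWh = 197.2 kWh = 197,183 Wh
Runtime = 197,183 Wh / 126 W = 1,565 h

1564.9 h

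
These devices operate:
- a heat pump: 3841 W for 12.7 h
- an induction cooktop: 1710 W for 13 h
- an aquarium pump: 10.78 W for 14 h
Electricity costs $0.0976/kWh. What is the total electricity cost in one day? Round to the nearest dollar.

$7

heat pump: 3841 W × 12.7 h = 48,781 Wh = 48.78 kWh
induction cooktop: 1710 W × 13 h = 22,230 Wh = 22.23 kWh
aquarium pump: 10.78 W × 14 h = 151 Wh = 0.1509 kWh
Total energy = 48.78 + 22.23 + 0.1509 = 71.16 kWh
Cost = 71.16 kWh × $0.0976 = $6.95 ≈ $7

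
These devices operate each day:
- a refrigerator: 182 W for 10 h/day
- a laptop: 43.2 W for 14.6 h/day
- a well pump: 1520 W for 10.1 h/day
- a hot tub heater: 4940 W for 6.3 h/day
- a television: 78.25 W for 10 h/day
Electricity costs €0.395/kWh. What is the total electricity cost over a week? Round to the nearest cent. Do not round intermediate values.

€137.44

refrigerator: 182 W × 10 h × 7 d = 12,740 Wh = 12.74 kWh
laptop: 43.2 W × 14.6 h × 7 d = 4,415 Wh = 4.415 kWh
well pump: 1520 W × 10.1 h × 7 d = 107,464 Wh = 107.5 kWh
hot tub heater: 4940 W × 6.3 h × 7 d = 217,854 Wh = 217.9 kWh
television: 78.25 W × 10 h × 7 d = 5,478 Wh = 5.478 kWh
Total energy = 12.74 + 4.415 + 107.5 + 217.9 + 5.478 = 348 kWh
Cost = 348 kWh × €0.395 = €137.44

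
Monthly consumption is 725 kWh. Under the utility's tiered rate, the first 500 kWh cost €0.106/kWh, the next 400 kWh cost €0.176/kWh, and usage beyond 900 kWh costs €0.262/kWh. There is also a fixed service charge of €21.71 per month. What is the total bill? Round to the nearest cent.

€114.31

First 500 kWh × €0.106 = €53.00
Next 225 kWh × €0.176 = €39.60
Remaining tier: 0 kWh (not reached)
Energy charge = €92.60; + service €21.71 = €114.31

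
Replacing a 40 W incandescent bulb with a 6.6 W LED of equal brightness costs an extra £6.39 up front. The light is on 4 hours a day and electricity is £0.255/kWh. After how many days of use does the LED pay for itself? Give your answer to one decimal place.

Power saved = 40 − 6.6 = 33.4 W
Daily energy saved = 33.4 W × 4 h = 133.6 Wh = 0.1336 kWh
Daily savings = 0.1336 × £0.255 = £0.0341
Payback = £6.39 / £0.0341 per day = 187.6 days

187.6 days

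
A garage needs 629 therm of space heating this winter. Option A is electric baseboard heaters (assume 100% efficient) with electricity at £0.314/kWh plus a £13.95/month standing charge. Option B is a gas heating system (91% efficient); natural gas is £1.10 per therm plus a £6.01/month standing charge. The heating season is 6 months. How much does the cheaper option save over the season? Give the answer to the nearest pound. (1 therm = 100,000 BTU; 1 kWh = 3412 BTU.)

Heat load = 629 therm × 100,000 = 62,900,000 BTU
Gas: input = 62,900,000 / 0.91 = 69,120,879 BTU = 691.2 therm → 691.2 × £1.10 = £760.33; + 6 × £6.01 standing = £796.39
Electric: 62,900,000 BTU / 3412 = 18,430 kWh → × £0.314 = £5,788.57; + 6 × £13.95 standing = £5,872.27
Difference = |£796.39 − £5,872.27| = £5,075.88 ≈ £5076

£5076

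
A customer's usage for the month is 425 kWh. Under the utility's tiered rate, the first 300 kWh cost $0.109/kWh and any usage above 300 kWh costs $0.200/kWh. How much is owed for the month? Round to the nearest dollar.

First 300 kWh × $0.109 = $32.70
Remaining 125 kWh × $0.200 = $25.00
Total = $57.70 ≈ $58

$58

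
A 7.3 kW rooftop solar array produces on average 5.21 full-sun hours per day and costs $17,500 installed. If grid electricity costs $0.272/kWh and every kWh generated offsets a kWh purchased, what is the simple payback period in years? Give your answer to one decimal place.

4.6 years

Daily generation = 7.3 kW × 5.21 h = 38.03 kWh
Annual generation = 38.03 × 365 = 13882 kWh
Annual savings = 13882 × $0.272 = $3,775.92
Payback = $17,500 / $3,775.92 = 4.63 years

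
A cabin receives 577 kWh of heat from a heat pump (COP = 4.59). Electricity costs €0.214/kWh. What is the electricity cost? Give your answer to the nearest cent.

€26.90

Electrical input = 577 kWh / 4.59 = 125.7 kWh
Cost = 125.7 × €0.214/kWh = €26.90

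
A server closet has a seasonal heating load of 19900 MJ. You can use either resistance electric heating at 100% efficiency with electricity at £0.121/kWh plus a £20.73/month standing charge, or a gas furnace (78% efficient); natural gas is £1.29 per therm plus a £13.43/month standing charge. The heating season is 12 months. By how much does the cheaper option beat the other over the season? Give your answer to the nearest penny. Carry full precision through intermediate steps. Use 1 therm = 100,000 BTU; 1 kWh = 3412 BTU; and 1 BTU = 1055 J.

£444.57

Heat load = 19900 MJ = 19,900,000,000 J / 1055 = 18,862,559 BTU
Gas: input = 18,862,559 / 0.78 = 24,182,768 BTU = 241.8 therm → 241.8 × £1.29 = £311.96; + 12 × £13.43 standing = £473.12
Electric: 18,862,559 BTU / 3412 = 5,528 kWh → × £0.121 = £668.92; + 12 × £20.73 standing = £917.68
Difference = |£473.12 − £917.68| = £444.57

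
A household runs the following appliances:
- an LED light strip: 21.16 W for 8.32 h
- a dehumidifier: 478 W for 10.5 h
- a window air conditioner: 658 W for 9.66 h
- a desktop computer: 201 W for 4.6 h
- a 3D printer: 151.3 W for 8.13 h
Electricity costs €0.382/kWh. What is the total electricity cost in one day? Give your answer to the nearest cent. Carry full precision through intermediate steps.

LED light strip: 21.16 W × 8.32 h = 176 Wh = 0.1761 kWh
dehumidifier: 478 W × 10.5 h = 5,019 Wh = 5.019 kWh
window air conditioner: 658 W × 9.66 h = 6,356 Wh = 6.356 kWh
desktop computer: 201 W × 4.6 h = 925 Wh = 0.9246 kWh
3D printer: 151.3 W × 8.13 h = 1,230 Wh = 1.23 kWh
Total energy = 0.1761 + 5.019 + 6.356 + 0.9246 + 1.23 = 13.71 kWh
Cost = 13.71 kWh × €0.382 = €5.24

€5.24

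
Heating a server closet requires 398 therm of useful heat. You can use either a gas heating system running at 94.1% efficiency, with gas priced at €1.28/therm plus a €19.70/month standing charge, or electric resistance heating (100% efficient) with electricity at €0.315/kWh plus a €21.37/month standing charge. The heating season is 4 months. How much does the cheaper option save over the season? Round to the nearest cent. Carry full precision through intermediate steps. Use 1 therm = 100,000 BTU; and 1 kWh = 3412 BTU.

€3139.68

Heat load = 398 therm × 100,000 = 39,800,000 BTU
Gas: input = 39,800,000 / 0.941 = 42,295,430 BTU = 423 therm → 423 × €1.28 = €541.38; + 4 × €19.70 standing = €620.18
Electric: 39,800,000 BTU / 3412 = 11,660 kWh → × €0.315 = €3,674.38; + 4 × €21.37 standing = €3,759.86
Difference = |€620.18 − €3,759.86| = €3,139.68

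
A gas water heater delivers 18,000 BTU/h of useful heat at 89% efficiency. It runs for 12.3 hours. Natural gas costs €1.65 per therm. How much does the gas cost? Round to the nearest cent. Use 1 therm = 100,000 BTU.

€4.10

Heat delivered = 18,000 BTU/h × 12.3 h = 221,400 BTU
Gas input = 221,400 / 0.89 = 248,764 BTU
= 248,764 / 100,000 = 2.488 therm
Cost = 2.488 × €1.65/therm = €4.10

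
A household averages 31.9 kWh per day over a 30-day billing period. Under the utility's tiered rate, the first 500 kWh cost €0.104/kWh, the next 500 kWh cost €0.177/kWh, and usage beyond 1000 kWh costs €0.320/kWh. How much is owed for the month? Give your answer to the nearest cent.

€132.89

Usage = 31.9 kWh/day × 30 days = 957 kWh
First 500 kWh × €0.104 = €52.00
Next 457 kWh × €0.177 = €80.89
Remaining tier: 0 kWh (not reached)
Total = €132.89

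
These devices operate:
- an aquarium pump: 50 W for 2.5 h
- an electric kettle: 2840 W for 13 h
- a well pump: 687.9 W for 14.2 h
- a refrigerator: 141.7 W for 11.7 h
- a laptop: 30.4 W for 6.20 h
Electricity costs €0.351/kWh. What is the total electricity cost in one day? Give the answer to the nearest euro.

€17

aquarium pump: 50 W × 2.5 h = 125 Wh = 0.125 kWh
electric kettle: 2840 W × 13 h = 36,920 Wh = 36.92 kWh
well pump: 687.9 W × 14.2 h = 9,768 Wh = 9.768 kWh
refrigerator: 141.7 W × 11.7 h = 1,658 Wh = 1.658 kWh
laptop: 30.4 W × 6.20 h = 188 Wh = 0.1885 kWh
Total energy = 0.125 + 36.92 + 9.768 + 1.658 + 0.1885 = 48.66 kWh
Cost = 48.66 kWh × €0.351 = €17.08 ≈ €17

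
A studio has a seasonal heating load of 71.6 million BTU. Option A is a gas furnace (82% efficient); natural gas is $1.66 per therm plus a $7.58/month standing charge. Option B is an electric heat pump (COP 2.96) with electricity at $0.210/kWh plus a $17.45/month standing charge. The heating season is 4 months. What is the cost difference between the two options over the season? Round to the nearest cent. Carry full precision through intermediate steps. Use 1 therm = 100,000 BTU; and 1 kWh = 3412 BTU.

$78.80

Heat load = 71.6 × 10⁶ BTU = 71,600,000 BTU
Gas: input = 71,600,000 / 0.82 = 87,317,073 BTU = 873.2 therm → 873.2 × $1.66 = $1,449.46; + 4 × $7.58 standing = $1,479.78
Heat pump: 71,600,000 BTU / 3412 = 20,980 kWh heat; / 2.96 = 7,089 kWh in → × $0.210 = $1,488.78; + 4 × $17.45 standing = $1,558.58
Difference = |$1,479.78 − $1,558.58| = $78.80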